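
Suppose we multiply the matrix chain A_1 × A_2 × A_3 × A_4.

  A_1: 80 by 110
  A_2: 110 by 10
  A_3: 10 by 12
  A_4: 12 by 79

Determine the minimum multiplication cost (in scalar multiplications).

160680

Adjacent pairs: A_1A_2 = 80·110·10 = 88000; A_2A_3 = 110·10·12 = 13200; A_3A_4 = 10·12·79 = 9480.
Length 3: A_1..A_3: k=1: 0+13200+80·110·12=118800; k=2: 88000+0+80·10·12=97600 → min 97600 | A_2..A_4: k=2: 0+9480+110·10·79=96380; k=3: 13200+0+110·12·79=117480 → min 96380.
Length 4: A_1..A_4: k=1: 0+96380+80·110·79=791580; k=2: 88000+9480+80·10·79=160680; k=3: 97600+0+80·12·79=173440 → min 160680.
Optimal order: ((A_1 × A_2) × (A_3 × A_4)) with cost 160680.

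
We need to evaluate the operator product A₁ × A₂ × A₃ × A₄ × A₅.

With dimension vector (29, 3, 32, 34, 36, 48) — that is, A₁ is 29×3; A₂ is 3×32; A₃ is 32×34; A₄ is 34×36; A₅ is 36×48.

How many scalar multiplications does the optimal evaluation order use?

Adjacent pairs: A₁A₂ = 29·3·32 = 2784; A₂A₃ = 3·32·34 = 3264; A₃A₄ = 32·34·36 = 39168; A₄A₅ = 34·36·48 = 58752.
Length 3: A₁..A₃: k=1: 0+3264+29·3·34=6222; k=2: 2784+0+29·32·34=34336 → min 6222 | A₂..A₄: k=2: 0+39168+3·32·36=42624; k=3: 3264+0+3·34·36=6936 → min 6936 | A₃..A₅: k=3: 0+58752+32·34·48=110976; k=4: 39168+0+32·36·48=94464 → min 94464.
Length 4: A₁..A₄: k=1: 0+6936+29·3·36=10068; k=2: 2784+39168+29·32·36=75360; k=3: 6222+0+29·34·36=41718 → min 10068 | A₂..A₅: k=2: 0+94464+3·32·48=99072; k=3: 3264+58752+3·34·48=66912; k=4: 6936+0+3·36·48=12120 → min 12120.
Length 5: A₁..A₅: k=1: 0+12120+29·3·48=16296; k=2: 2784+94464+29·32·48=141792; k=3: 6222+58752+29·34·48=112302; k=4: 10068+0+29·36·48=60180 → min 16296.
Optimal order: (A₁ × (((A₂ × A₃) × A₄) × A₅)) with cost 16296.

16296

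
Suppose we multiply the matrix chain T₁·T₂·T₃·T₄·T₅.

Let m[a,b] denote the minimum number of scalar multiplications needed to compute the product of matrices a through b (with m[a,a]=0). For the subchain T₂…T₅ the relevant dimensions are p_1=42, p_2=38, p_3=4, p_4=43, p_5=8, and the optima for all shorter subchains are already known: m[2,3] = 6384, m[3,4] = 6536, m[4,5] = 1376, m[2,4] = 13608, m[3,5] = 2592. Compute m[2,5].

m[2,5] = min over k∈[2,4] of m[2,k]+m[k+1,5]+p_{1}·p_k·p_{5}.
k=2: 0 + 2592 + 42·38·8 = 15360; k=3: 6384 + 1376 + 42·4·8 = 9104; k=4: 13608 + 0 + 42·43·8 = 28056.
Minimum: 9104 at k=3.

9104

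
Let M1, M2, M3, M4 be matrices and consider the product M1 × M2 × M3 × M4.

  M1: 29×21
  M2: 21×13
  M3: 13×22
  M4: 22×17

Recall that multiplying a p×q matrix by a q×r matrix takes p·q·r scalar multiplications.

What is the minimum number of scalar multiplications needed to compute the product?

19188

Adjacent pairs: M1M2 = 29·21·13 = 7917; M2M3 = 21·13·22 = 6006; M3M4 = 13·22·17 = 4862.
Length 3: M1..M3: k=1: 0+6006+29·21·22=19404; k=2: 7917+0+29·13·22=16211 → min 16211 | M2..M4: k=2: 0+4862+21·13·17=9503; k=3: 6006+0+21·22·17=13860 → min 9503.
Length 4: M1..M4: k=1: 0+9503+29·21·17=19856; k=2: 7917+4862+29·13·17=19188; k=3: 16211+0+29·22·17=27057 → min 19188.
Optimal order: ((M1 × M2) × (M3 × M4)) with cost 19188.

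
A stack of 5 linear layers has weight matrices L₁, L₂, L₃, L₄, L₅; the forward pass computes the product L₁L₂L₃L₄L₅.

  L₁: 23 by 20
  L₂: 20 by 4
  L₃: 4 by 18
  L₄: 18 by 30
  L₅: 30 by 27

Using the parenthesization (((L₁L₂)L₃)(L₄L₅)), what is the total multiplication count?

29254

(L₁L₂): 23×20 by 20×4 → 23×4, cost 23·20·4 = 1840
((L₁L₂)L₃): 23×4 by 4×18 → 23×18, cost 23·4·18 = 1656; cumulative 3496
(L₄L₅): 18×30 by 30×27 → 18×27, cost 18·30·27 = 14580
(((L₁L₂)L₃)(L₄L₅)): 23×18 by 18×27 → 23×27, cost 23·18·27 = 11178; cumulative 29254
Total: 29254 scalar multiplications.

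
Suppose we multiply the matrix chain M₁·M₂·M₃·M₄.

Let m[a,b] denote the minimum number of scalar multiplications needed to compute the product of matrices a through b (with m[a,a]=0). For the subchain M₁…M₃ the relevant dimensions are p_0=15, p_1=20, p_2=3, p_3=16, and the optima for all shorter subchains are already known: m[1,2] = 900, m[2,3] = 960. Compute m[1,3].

1620

m[1,3] = min over k∈[1,2] of m[1,k]+m[k+1,3]+p_{0}·p_k·p_{3}.
k=1: 0 + 960 + 15·20·16 = 5760; k=2: 900 + 0 + 15·3·16 = 1620.
Minimum: 1620 at k=2.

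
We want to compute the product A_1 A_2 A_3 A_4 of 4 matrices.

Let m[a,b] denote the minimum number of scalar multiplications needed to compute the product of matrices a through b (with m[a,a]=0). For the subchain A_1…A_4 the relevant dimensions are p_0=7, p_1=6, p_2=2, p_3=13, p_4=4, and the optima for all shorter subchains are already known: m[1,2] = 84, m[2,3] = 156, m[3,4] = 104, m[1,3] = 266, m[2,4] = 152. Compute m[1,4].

244

m[1,4] = min over k∈[1,3] of m[1,k]+m[k+1,4]+p_{0}·p_k·p_{4}.
k=1: 0 + 152 + 7·6·4 = 320; k=2: 84 + 104 + 7·2·4 = 244; k=3: 266 + 0 + 7·13·4 = 630.
Minimum: 244 at k=2.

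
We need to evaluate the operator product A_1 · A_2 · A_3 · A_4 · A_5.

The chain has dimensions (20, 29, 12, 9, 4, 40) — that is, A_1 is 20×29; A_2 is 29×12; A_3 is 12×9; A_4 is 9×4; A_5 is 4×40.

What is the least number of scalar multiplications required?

7344

Adjacent pairs: A_1A_2 = 20·29·12 = 6960; A_2A_3 = 29·12·9 = 3132; A_3A_4 = 12·9·4 = 432; A_4A_5 = 9·4·40 = 1440.
Length 3: A_1..A_3: k=1: 0+3132+20·29·9=8352; k=2: 6960+0+20·12·9=9120 → min 8352 | A_2..A_4: k=2: 0+432+29·12·4=1824; k=3: 3132+0+29·9·4=4176 → min 1824 | A_3..A_5: k=3: 0+1440+12·9·40=5760; k=4: 432+0+12·4·40=2352 → min 2352.
Length 4: A_1..A_4: k=1: 0+1824+20·29·4=4144; k=2: 6960+432+20·12·4=8352; k=3: 8352+0+20·9·4=9072 → min 4144 | A_2..A_5: k=2: 0+2352+29·12·40=16272; k=3: 3132+1440+29·9·40=15012; k=4: 1824+0+29·4·40=6464 → min 6464.
Length 5: A_1..A_5: k=1: 0+6464+20·29·40=29664; k=2: 6960+2352+20·12·40=18912; k=3: 8352+1440+20·9·40=16992; k=4: 4144+0+20·4·40=7344 → min 7344.
Optimal order: ((A_1 · (A_2 · (A_3 · A_4))) · A_5) with cost 7344.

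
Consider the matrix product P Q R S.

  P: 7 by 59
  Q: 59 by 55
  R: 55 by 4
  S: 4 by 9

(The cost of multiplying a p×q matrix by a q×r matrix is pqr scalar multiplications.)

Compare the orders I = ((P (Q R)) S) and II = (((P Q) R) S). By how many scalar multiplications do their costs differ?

Order I = ((P (Q R)) S): (Q R): 59×55 by 55×4 → 59×4, cost 59·55·4 = 12980; (P (Q R)): 7×59 by 59×4 → 7×4, cost 7·59·4 = 1652; cumulative 14632; ((P (Q R)) S): 7×4 by 4×9 → 7×9, cost 7·4·9 = 252; cumulative 14884. Total 14884.
Order II = (((P Q) R) S): (P Q): 7×59 by 59×55 → 7×55, cost 7·59·55 = 22715; ((P Q) R): 7×55 by 55×4 → 7×4, cost 7·55·4 = 1540; cumulative 24255; (((P Q) R) S): 7×4 by 4×9 → 7×9, cost 7·4·9 = 252; cumulative 24507. Total 24507.
Difference: |14884 − 24507| = 9623.

9623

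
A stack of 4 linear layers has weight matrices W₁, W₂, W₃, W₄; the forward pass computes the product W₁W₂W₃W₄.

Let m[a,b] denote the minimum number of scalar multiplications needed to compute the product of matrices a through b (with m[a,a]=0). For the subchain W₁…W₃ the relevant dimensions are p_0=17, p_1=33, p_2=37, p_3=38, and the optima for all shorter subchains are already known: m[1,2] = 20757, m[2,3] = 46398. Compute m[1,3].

m[1,3] = min over k∈[1,2] of m[1,k]+m[k+1,3]+p_{0}·p_k·p_{3}.
k=1: 0 + 46398 + 17·33·38 = 67716; k=2: 20757 + 0 + 17·37·38 = 44659.
Minimum: 44659 at k=2.

44659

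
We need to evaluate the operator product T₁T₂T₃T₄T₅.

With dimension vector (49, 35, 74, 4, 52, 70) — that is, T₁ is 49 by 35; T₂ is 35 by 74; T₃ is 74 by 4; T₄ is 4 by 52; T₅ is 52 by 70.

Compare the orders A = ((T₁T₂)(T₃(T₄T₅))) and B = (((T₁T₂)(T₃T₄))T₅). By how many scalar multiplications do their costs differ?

Order A = ((T₁T₂)(T₃(T₄T₅))): (T₁T₂): 49×35 by 35×74 → 49×74, cost 49·35·74 = 126910; (T₄T₅): 4×52 by 52×70 → 4×70, cost 4·52·70 = 14560; (T₃(T₄T₅)): 74×4 by 4×70 → 74×70, cost 74·4·70 = 20720; cumulative 35280; ((T₁T₂)(T₃(T₄T₅))): 49×74 by 74×70 → 49×70, cost 49·74·70 = 253820; cumulative 416010. Total 416010.
Order B = (((T₁T₂)(T₃T₄))T₅): (T₁T₂): 49×35 by 35×74 → 49×74, cost 49·35·74 = 126910; (T₃T₄): 74×4 by 4×52 → 74×52, cost 74·4·52 = 15392; ((T₁T₂)(T₃T₄)): 49×74 by 74×52 → 49×52, cost 49·74·52 = 188552; cumulative 330854; (((T₁T₂)(T₃T₄))T₅): 49×52 by 52×70 → 49×70, cost 49·52·70 = 178360; cumulative 509214. Total 509214.
Difference: |416010 − 509214| = 93204.

93204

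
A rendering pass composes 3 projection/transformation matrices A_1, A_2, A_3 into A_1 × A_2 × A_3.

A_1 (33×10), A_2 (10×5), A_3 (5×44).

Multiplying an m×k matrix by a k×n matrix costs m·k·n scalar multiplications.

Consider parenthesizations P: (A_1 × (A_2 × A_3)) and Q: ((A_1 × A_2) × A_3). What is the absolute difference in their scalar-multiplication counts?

Order P = (A_1 × (A_2 × A_3)): (A_2 × A_3): 10×5 by 5×44 → 10×44, cost 10·5·44 = 2200; (A_1 × (A_2 × A_3)): 33×10 by 10×44 → 33×44, cost 33·10·44 = 14520; cumulative 16720. Total 16720.
Order Q = ((A_1 × A_2) × A_3): (A_1 × A_2): 33×10 by 10×5 → 33×5, cost 33·10·5 = 1650; ((A_1 × A_2) × A_3): 33×5 by 5×44 → 33×44, cost 33·5·44 = 7260; cumulative 8910. Total 8910.
Difference: |16720 − 8910| = 7810.

7810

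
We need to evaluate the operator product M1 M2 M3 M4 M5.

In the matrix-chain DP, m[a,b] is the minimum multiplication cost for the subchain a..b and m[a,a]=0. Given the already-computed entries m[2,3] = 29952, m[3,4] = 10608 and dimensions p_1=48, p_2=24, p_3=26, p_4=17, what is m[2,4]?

m[2,4] = min over k∈[2,3] of m[2,k]+m[k+1,4]+p_{1}·p_k·p_{4}.
k=2: 0 + 10608 + 48·24·17 = 30192; k=3: 29952 + 0 + 48·26·17 = 51168.
Minimum: 30192 at k=2.

30192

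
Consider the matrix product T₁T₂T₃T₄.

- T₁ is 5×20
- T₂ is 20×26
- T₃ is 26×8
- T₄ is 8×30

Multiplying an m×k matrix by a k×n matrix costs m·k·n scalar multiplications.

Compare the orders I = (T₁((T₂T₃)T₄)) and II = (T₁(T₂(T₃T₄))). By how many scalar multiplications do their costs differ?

12880

Order I = (T₁((T₂T₃)T₄)): (T₂T₃): 20×26 by 26×8 → 20×8, cost 20·26·8 = 4160; ((T₂T₃)T₄): 20×8 by 8×30 → 20×30, cost 20·8·30 = 4800; cumulative 8960; (T₁((T₂T₃)T₄)): 5×20 by 20×30 → 5×30, cost 5·20·30 = 3000; cumulative 11960. Total 11960.
Order II = (T₁(T₂(T₃T₄))): (T₃T₄): 26×8 by 8×30 → 26×30, cost 26·8·30 = 6240; (T₂(T₃T₄)): 20×26 by 26×30 → 20×30, cost 20·26·30 = 15600; cumulative 21840; (T₁(T₂(T₃T₄))): 5×20 by 20×30 → 5×30, cost 5·20·30 = 3000; cumulative 24840. Total 24840.
Difference: |11960 − 24840| = 12880.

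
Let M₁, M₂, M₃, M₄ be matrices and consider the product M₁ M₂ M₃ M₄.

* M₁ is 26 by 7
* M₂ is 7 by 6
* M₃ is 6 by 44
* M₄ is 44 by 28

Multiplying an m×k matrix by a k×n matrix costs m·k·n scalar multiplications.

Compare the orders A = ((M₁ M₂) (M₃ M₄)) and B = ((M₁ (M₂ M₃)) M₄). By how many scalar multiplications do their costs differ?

29036

Order A = ((M₁ M₂) (M₃ M₄)): (M₁ M₂): 26×7 by 7×6 → 26×6, cost 26·7·6 = 1092; (M₃ M₄): 6×44 by 44×28 → 6×28, cost 6·44·28 = 7392; ((M₁ M₂) (M₃ M₄)): 26×6 by 6×28 → 26×28, cost 26·6·28 = 4368; cumulative 12852. Total 12852.
Order B = ((M₁ (M₂ M₃)) M₄): (M₂ M₃): 7×6 by 6×44 → 7×44, cost 7·6·44 = 1848; (M₁ (M₂ M₃)): 26×7 by 7×44 → 26×44, cost 26·7·44 = 8008; cumulative 9856; ((M₁ (M₂ M₃)) M₄): 26×44 by 44×28 → 26×28, cost 26·44·28 = 32032; cumulative 41888. Total 41888.
Difference: |12852 − 41888| = 29036.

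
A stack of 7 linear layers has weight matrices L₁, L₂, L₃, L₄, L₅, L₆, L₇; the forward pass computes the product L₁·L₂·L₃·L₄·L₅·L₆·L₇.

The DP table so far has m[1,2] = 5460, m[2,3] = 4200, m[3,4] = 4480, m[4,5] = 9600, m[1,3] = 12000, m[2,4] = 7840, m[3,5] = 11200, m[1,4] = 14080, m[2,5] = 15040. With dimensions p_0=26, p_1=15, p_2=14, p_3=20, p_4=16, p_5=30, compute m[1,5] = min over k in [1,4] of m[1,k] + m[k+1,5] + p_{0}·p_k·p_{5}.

26560

m[1,5] = min over k∈[1,4] of m[1,k]+m[k+1,5]+p_{0}·p_k·p_{5}.
k=1: 0 + 15040 + 26·15·30 = 26740; k=2: 5460 + 11200 + 26·14·30 = 27580; k=3: 12000 + 9600 + 26·20·30 = 37200; k=4: 14080 + 0 + 26·16·30 = 26560.
Minimum: 26560 at k=4.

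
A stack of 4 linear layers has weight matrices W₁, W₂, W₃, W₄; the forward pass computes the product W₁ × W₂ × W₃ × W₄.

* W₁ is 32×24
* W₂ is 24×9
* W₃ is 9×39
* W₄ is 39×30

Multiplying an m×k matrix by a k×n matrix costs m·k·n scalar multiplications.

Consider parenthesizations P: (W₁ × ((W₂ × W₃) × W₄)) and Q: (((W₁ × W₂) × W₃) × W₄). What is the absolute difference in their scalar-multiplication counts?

3960

Order P = (W₁ × ((W₂ × W₃) × W₄)): (W₂ × W₃): 24×9 by 9×39 → 24×39, cost 24·9·39 = 8424; ((W₂ × W₃) × W₄): 24×39 by 39×30 → 24×30, cost 24·39·30 = 28080; cumulative 36504; (W₁ × ((W₂ × W₃) × W₄)): 32×24 by 24×30 → 32×30, cost 32·24·30 = 23040; cumulative 59544. Total 59544.
Order Q = (((W₁ × W₂) × W₃) × W₄): (W₁ × W₂): 32×24 by 24×9 → 32×9, cost 32·24·9 = 6912; ((W₁ × W₂) × W₃): 32×9 by 9×39 → 32×39, cost 32·9·39 = 11232; cumulative 18144; (((W₁ × W₂) × W₃) × W₄): 32×39 by 39×30 → 32×30, cost 32·39·30 = 37440; cumulative 55584. Total 55584.
Difference: |59544 − 55584| = 3960.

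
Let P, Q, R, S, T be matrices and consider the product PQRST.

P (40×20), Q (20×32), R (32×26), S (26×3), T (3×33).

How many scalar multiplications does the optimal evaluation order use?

Adjacent pairs: PQ = 40·20·32 = 25600; QR = 20·32·26 = 16640; RS = 32·26·3 = 2496; ST = 26·3·33 = 2574.
Length 3: P..R: k=1: 0+16640+40·20·26=37440; k=2: 25600+0+40·32·26=58880 → min 37440 | Q..S: k=2: 0+2496+20·32·3=4416; k=3: 16640+0+20·26·3=18200 → min 4416 | R..T: k=3: 0+2574+32·26·33=30030; k=4: 2496+0+32·3·33=5664 → min 5664.
Length 4: P..S: k=1: 0+4416+40·20·3=6816; k=2: 25600+2496+40·32·3=31936; k=3: 37440+0+40·26·3=40560 → min 6816 | Q..T: k=2: 0+5664+20·32·33=26784; k=3: 16640+2574+20·26·33=36374; k=4: 4416+0+20·3·33=6396 → min 6396.
Length 5: P..T: k=1: 0+6396+40·20·33=32796; k=2: 25600+5664+40·32·33=73504; k=3: 37440+2574+40·26·33=74334; k=4: 6816+0+40·3·33=10776 → min 10776.
Optimal order: ((P(Q(RS)))T) with cost 10776.

10776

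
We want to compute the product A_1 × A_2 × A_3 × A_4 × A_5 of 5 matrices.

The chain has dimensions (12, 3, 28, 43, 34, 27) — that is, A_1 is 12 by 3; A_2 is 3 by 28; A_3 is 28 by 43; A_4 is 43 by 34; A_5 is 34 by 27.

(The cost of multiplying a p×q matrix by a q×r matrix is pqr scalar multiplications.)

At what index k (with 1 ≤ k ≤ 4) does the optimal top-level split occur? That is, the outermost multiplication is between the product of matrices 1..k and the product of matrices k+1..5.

Adjacent pairs: A_1A_2 = 12·3·28 = 1008; A_2A_3 = 3·28·43 = 3612; A_3A_4 = 28·43·34 = 40936; A_4A_5 = 43·34·27 = 39474.
Length 3: A_1..A_3: k=1: 0+3612+12·3·43=5160; k=2: 1008+0+12·28·43=15456 → min 5160 | A_2..A_4: k=2: 0+40936+3·28·34=43792; k=3: 3612+0+3·43·34=7998 → min 7998 | A_3..A_5: k=3: 0+39474+28·43·27=71982; k=4: 40936+0+28·34·27=66640 → min 66640.
Length 4: A_1..A_4: k=1: 0+7998+12·3·34=9222; k=2: 1008+40936+12·28·34=53368; k=3: 5160+0+12·43·34=22704 → min 9222 | A_2..A_5: k=2: 0+66640+3·28·27=68908; k=3: 3612+39474+3·43·27=46569; k=4: 7998+0+3·34·27=10752 → min 10752.
Top-level splits: k=1: (A_1..A_1)·(A_2..A_5) → 0+10752+12·3·27 = 11724; k=2: (A_1..A_2)·(A_3..A_5) → 1008+66640+12·28·27 = 76720; k=3: (A_1..A_3)·(A_4..A_5) → 5160+39474+12·43·27 = 58566; k=4: (A_1..A_4)·(A_5..A_5) → 9222+0+12·34·27 = 20238.
Best split is after A_1, i.e. k = 1.

1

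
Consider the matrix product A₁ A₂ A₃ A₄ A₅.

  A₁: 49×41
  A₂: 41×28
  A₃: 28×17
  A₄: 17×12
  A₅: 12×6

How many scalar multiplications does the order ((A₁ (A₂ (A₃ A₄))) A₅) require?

(A₃ A₄): 28×17 by 17×12 → 28×12, cost 28·17·12 = 5712
(A₂ (A₃ A₄)): 41×28 by 28×12 → 41×12, cost 41·28·12 = 13776; cumulative 19488
(A₁ (A₂ (A₃ A₄))): 49×41 by 41×12 → 49×12, cost 49·41·12 = 24108; cumulative 43596
((A₁ (A₂ (A₃ A₄))) A₅): 49×12 by 12×6 → 49×6, cost 49·12·6 = 3528; cumulative 47124
Total: 47124 scalar multiplications.

47124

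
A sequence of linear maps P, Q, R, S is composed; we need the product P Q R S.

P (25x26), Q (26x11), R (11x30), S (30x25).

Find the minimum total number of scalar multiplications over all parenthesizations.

Adjacent pairs: PQ = 25·26·11 = 7150; QR = 26·11·30 = 8580; RS = 11·30·25 = 8250.
Length 3: P..R: k=1: 0+8580+25·26·30=28080; k=2: 7150+0+25·11·30=15400 → min 15400 | Q..S: k=2: 0+8250+26·11·25=15400; k=3: 8580+0+26·30·25=28080 → min 15400.
Length 4: P..S: k=1: 0+15400+25·26·25=31650; k=2: 7150+8250+25·11·25=22275; k=3: 15400+0+25·30·25=34150 → min 22275.
Optimal order: ((P Q) (R S)) with cost 22275.

22275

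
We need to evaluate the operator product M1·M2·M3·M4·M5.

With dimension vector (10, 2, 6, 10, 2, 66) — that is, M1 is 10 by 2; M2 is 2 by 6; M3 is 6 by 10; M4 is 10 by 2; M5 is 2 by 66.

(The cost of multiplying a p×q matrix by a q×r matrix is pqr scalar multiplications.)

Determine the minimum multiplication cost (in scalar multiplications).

Adjacent pairs: M1M2 = 10·2·6 = 120; M2M3 = 2·6·10 = 120; M3M4 = 6·10·2 = 120; M4M5 = 10·2·66 = 1320.
Length 3: M1..M3: k=1: 0+120+10·2·10=320; k=2: 120+0+10·6·10=720 → min 320 | M2..M4: k=2: 0+120+2·6·2=144; k=3: 120+0+2·10·2=160 → min 144 | M3..M5: k=3: 0+1320+6·10·66=5280; k=4: 120+0+6·2·66=912 → min 912.
Length 4: M1..M4: k=1: 0+144+10·2·2=184; k=2: 120+120+10·6·2=360; k=3: 320+0+10·10·2=520 → min 184 | M2..M5: k=2: 0+912+2·6·66=1704; k=3: 120+1320+2·10·66=2760; k=4: 144+0+2·2·66=408 → min 408.
Length 5: M1..M5: k=1: 0+408+10·2·66=1728; k=2: 120+912+10·6·66=4992; k=3: 320+1320+10·10·66=8240; k=4: 184+0+10·2·66=1504 → min 1504.
Optimal order: ((M1·(M2·(M3·M4)))·M5) with cost 1504.

1504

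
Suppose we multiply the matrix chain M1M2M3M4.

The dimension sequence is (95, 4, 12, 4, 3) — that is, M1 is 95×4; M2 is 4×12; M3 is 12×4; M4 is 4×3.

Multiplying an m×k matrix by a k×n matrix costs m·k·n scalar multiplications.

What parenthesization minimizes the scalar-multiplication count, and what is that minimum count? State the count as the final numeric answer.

Adjacent pairs: M1M2 = 95·4·12 = 4560; M2M3 = 4·12·4 = 192; M3M4 = 12·4·3 = 144.
Length 3: M1..M3: k=1: 0+192+95·4·4=1712; k=2: 4560+0+95·12·4=9120 → min 1712 | M2..M4: k=2: 0+144+4·12·3=288; k=3: 192+0+4·4·3=240 → min 240.
Length 4: M1..M4: k=1: 0+240+95·4·3=1380; k=2: 4560+144+95·12·3=8124; k=3: 1712+0+95·4·3=2852 → min 1380.
Optimal parenthesization: (M1((M2M3)M4)) with cost 1380.

1380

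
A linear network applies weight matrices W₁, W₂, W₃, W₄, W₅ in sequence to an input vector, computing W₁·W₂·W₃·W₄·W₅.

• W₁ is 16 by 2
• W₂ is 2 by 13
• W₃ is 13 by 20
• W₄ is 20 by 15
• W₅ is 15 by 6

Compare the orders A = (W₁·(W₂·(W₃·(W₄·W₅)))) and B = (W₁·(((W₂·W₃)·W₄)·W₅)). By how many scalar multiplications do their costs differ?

Order A = (W₁·(W₂·(W₃·(W₄·W₅)))): (W₄·W₅): 20×15 by 15×6 → 20×6, cost 20·15·6 = 1800; (W₃·(W₄·W₅)): 13×20 by 20×6 → 13×6, cost 13·20·6 = 1560; cumulative 3360; (W₂·(W₃·(W₄·W₅))): 2×13 by 13×6 → 2×6, cost 2·13·6 = 156; cumulative 3516; (W₁·(W₂·(W₃·(W₄·W₅)))): 16×2 by 2×6 → 16×6, cost 16·2·6 = 192; cumulative 3708. Total 3708.
Order B = (W₁·(((W₂·W₃)·W₄)·W₅)): (W₂·W₃): 2×13 by 13×20 → 2×20, cost 2·13·20 = 520; ((W₂·W₃)·W₄): 2×20 by 20×15 → 2×15, cost 2·20·15 = 600; cumulative 1120; (((W₂·W₃)·W₄)·W₅): 2×15 by 15×6 → 2×6, cost 2·15·6 = 180; cumulative 1300; (W₁·(((W₂·W₃)·W₄)·W₅)): 16×2 by 2×6 → 16×6, cost 16·2·6 = 192; cumulative 1492. Total 1492.
Difference: |3708 − 1492| = 2216.

2216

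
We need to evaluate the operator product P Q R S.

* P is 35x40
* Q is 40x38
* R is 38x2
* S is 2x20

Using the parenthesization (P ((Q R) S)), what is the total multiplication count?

(Q R): 40×38 by 38×2 → 40×2, cost 40·38·2 = 3040
((Q R) S): 40×2 by 2×20 → 40×20, cost 40·2·20 = 1600; cumulative 4640
(P ((Q R) S)): 35×40 by 40×20 → 35×20, cost 35·40·20 = 28000; cumulative 32640
Total: 32640 scalar multiplications.

32640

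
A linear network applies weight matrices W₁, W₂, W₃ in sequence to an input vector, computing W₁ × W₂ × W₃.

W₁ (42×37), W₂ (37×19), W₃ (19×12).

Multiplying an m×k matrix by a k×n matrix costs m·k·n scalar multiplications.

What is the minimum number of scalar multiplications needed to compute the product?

27084

Order (W₁ × (W₂ × W₃)): (W₂ × W₃): 37×19 by 19×12 → 37×12, cost 37·19·12 = 8436; (W₁ × (W₂ × W₃)): 42×37 by 37×12 → 42×12, cost 42·37·12 = 18648; cumulative 27084. Total 27084.
Order ((W₁ × W₂) × W₃): (W₁ × W₂): 42×37 by 37×19 → 42×19, cost 42·37·19 = 29526; ((W₁ × W₂) × W₃): 42×19 by 19×12 → 42×12, cost 42·19·12 = 9576; cumulative 39102. Total 39102.
Minimum: 27084.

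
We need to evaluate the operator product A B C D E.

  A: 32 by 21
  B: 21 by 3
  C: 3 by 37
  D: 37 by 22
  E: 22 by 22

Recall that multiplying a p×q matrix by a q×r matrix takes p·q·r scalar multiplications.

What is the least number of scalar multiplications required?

Adjacent pairs: AB = 32·21·3 = 2016; BC = 21·3·37 = 2331; CD = 3·37·22 = 2442; DE = 37·22·22 = 17908.
Length 3: A..C: k=1: 0+2331+32·21·37=27195; k=2: 2016+0+32·3·37=5568 → min 5568 | B..D: k=2: 0+2442+21·3·22=3828; k=3: 2331+0+21·37·22=19425 → min 3828 | C..E: k=3: 0+17908+3·37·22=20350; k=4: 2442+0+3·22·22=3894 → min 3894.
Length 4: A..D: k=1: 0+3828+32·21·22=18612; k=2: 2016+2442+32·3·22=6570; k=3: 5568+0+32·37·22=31616 → min 6570 | B..E: k=2: 0+3894+21·3·22=5280; k=3: 2331+17908+21·37·22=37333; k=4: 3828+0+21·22·22=13992 → min 5280.
Length 5: A..E: k=1: 0+5280+32·21·22=20064; k=2: 2016+3894+32·3·22=8022; k=3: 5568+17908+32·37·22=49524; k=4: 6570+0+32·22·22=22058 → min 8022.
Optimal order: ((A B) ((C D) E)) with cost 8022.

8022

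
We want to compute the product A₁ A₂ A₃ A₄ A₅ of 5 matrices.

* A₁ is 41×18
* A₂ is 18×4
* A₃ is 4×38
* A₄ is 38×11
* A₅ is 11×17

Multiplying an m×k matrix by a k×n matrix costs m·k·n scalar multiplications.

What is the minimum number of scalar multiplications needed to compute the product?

Adjacent pairs: A₁A₂ = 41·18·4 = 2952; A₂A₃ = 18·4·38 = 2736; A₃A₄ = 4·38·11 = 1672; A₄A₅ = 38·11·17 = 7106.
Length 3: A₁..A₃: k=1: 0+2736+41·18·38=30780; k=2: 2952+0+41·4·38=9184 → min 9184 | A₂..A₄: k=2: 0+1672+18·4·11=2464; k=3: 2736+0+18·38·11=10260 → min 2464 | A₃..A₅: k=3: 0+7106+4·38·17=9690; k=4: 1672+0+4·11·17=2420 → min 2420.
Length 4: A₁..A₄: k=1: 0+2464+41·18·11=10582; k=2: 2952+1672+41·4·11=6428; k=3: 9184+0+41·38·11=26322 → min 6428 | A₂..A₅: k=2: 0+2420+18·4·17=3644; k=3: 2736+7106+18·38·17=21470; k=4: 2464+0+18·11·17=5830 → min 3644.
Length 5: A₁..A₅: k=1: 0+3644+41·18·17=16190; k=2: 2952+2420+41·4·17=8160; k=3: 9184+7106+41·38·17=42776; k=4: 6428+0+41·11·17=14095 → min 8160.
Optimal order: ((A₁ A₂) ((A₃ A₄) A₅)) with cost 8160.

8160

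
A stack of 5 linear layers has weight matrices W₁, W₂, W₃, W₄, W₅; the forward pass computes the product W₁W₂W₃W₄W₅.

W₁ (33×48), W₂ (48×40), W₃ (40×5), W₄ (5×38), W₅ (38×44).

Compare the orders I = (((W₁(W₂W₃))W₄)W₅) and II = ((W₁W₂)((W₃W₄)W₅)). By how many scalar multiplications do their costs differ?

116954

Order I = (((W₁(W₂W₃))W₄)W₅): (W₂W₃): 48×40 by 40×5 → 48×5, cost 48·40·5 = 9600; (W₁(W₂W₃)): 33×48 by 48×5 → 33×5, cost 33·48·5 = 7920; cumulative 17520; ((W₁(W₂W₃))W₄): 33×5 by 5×38 → 33×38, cost 33·5·38 = 6270; cumulative 23790; (((W₁(W₂W₃))W₄)W₅): 33×38 by 38×44 → 33×44, cost 33·38·44 = 55176; cumulative 78966. Total 78966.
Order II = ((W₁W₂)((W₃W₄)W₅)): (W₁W₂): 33×48 by 48×40 → 33×40, cost 33·48·40 = 63360; (W₃W₄): 40×5 by 5×38 → 40×38, cost 40·5·38 = 7600; ((W₃W₄)W₅): 40×38 by 38×44 → 40×44, cost 40·38·44 = 66880; cumulative 74480; ((W₁W₂)((W₃W₄)W₅)): 33×40 by 40×44 → 33×44, cost 33·40·44 = 58080; cumulative 195920. Total 195920.
Difference: |78966 − 195920| = 116954.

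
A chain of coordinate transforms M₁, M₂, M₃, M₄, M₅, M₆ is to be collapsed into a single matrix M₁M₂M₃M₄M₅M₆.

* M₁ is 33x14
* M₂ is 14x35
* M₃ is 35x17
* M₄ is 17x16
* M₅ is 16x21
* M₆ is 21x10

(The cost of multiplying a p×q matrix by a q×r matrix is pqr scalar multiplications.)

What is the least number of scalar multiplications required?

21410

Adjacent pairs: M₁M₂ = 33·14·35 = 16170; M₂M₃ = 14·35·17 = 8330; M₃M₄ = 35·17·16 = 9520; M₄M₅ = 17·16·21 = 5712; M₅M₆ = 16·21·10 = 3360.
Length 3: M₁..M₃: k=1: 0+8330+33·14·17=16184; k=2: 16170+0+33·35·17=35805 → min 16184 | M₂..M₄: k=2: 0+9520+14·35·16=17360; k=3: 8330+0+14·17·16=12138 → min 12138 | M₃..M₅: k=3: 0+5712+35·17·21=18207; k=4: 9520+0+35·16·21=21280 → min 18207 | M₄..M₆: k=4: 0+3360+17·16·10=6080; k=5: 5712+0+17·21·10=9282 → min 6080.
Length 4: M₁..M₄: k=1: 0+12138+33·14·16=19530; k=2: 16170+9520+33·35·16=44170; k=3: 16184+0+33·17·16=25160 → min 19530 | M₂..M₅: k=2: 0+18207+14·35·21=28497; k=3: 8330+5712+14·17·21=19040; k=4: 12138+0+14·16·21=16842 → min 16842 | M₃..M₆: k=3: 0+6080+35·17·10=12030; k=4: 9520+3360+35·16·10=18480; k=5: 18207+0+35·21·10=25557 → min 12030.
Length 5: M₁..M₅: k=1: 0+16842+33·14·21=26544; k=2: 16170+18207+33·35·21=58632; k=3: 16184+5712+33·17·21=33677; k=4: 19530+0+33·16·21=30618 → min 26544 | M₂..M₆: k=2: 0+12030+14·35·10=16930; k=3: 8330+6080+14·17·10=16790; k=4: 12138+3360+14·16·10=17738; k=5: 16842+0+14·21·10=19782 → min 16790.
Length 6: M₁..M₆: k=1: 0+16790+33·14·10=21410; k=2: 16170+12030+33·35·10=39750; k=3: 16184+6080+33·17·10=27874; k=4: 19530+3360+33·16·10=28170; k=5: 26544+0+33·21·10=33474 → min 21410.
Optimal order: (M₁((M₂M₃)(M₄(M₅M₆)))) with cost 21410.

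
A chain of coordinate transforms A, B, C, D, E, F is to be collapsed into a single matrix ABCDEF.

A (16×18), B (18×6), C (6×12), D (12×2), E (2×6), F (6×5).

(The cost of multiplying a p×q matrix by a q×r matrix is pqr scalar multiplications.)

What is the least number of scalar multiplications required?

1156

Adjacent pairs: AB = 16·18·6 = 1728; BC = 18·6·12 = 1296; CD = 6·12·2 = 144; DE = 12·2·6 = 144; EF = 2·6·5 = 60.
Length 3: A..C: k=1: 0+1296+16·18·12=4752; k=2: 1728+0+16·6·12=2880 → min 2880 | B..D: k=2: 0+144+18·6·2=360; k=3: 1296+0+18·12·2=1728 → min 360 | C..E: k=3: 0+144+6·12·6=576; k=4: 144+0+6·2·6=216 → min 216 | D..F: k=4: 0+60+12·2·5=180; k=5: 144+0+12·6·5=504 → min 180.
Length 4: A..D: k=1: 0+360+16·18·2=936; k=2: 1728+144+16·6·2=2064; k=3: 2880+0+16·12·2=3264 → min 936 | B..E: k=2: 0+216+18·6·6=864; k=3: 1296+144+18·12·6=2736; k=4: 360+0+18·2·6=576 → min 576 | C..F: k=3: 0+180+6·12·5=540; k=4: 144+60+6·2·5=264; k=5: 216+0+6·6·5=396 → min 264.
Length 5: A..E: k=1: 0+576+16·18·6=2304; k=2: 1728+216+16·6·6=2520; k=3: 2880+144+16·12·6=4176; k=4: 936+0+16·2·6=1128 → min 1128 | B..F: k=2: 0+264+18·6·5=804; k=3: 1296+180+18·12·5=2556; k=4: 360+60+18·2·5=600; k=5: 576+0+18·6·5=1116 → min 600.
Length 6: A..F: k=1: 0+600+16·18·5=2040; k=2: 1728+264+16·6·5=2472; k=3: 2880+180+16·12·5=4020; k=4: 936+60+16·2·5=1156; k=5: 1128+0+16·6·5=1608 → min 1156.
Optimal order: ((A(B(CD)))(EF)) with cost 1156.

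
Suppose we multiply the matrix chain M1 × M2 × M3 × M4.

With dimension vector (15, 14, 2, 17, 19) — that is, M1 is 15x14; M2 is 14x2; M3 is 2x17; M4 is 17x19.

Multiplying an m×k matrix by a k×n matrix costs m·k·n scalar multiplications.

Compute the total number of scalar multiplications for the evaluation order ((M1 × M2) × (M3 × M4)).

(M1 × M2): 15×14 by 14×2 → 15×2, cost 15·14·2 = 420
(M3 × M4): 2×17 by 17×19 → 2×19, cost 2·17·19 = 646
((M1 × M2) × (M3 × M4)): 15×2 by 2×19 → 15×19, cost 15·2·19 = 570; cumulative 1636
Total: 1636 scalar multiplications.

1636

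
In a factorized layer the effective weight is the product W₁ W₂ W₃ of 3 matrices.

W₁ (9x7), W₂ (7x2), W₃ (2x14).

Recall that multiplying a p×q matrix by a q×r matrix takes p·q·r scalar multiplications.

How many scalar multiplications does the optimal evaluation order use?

378

Order (W₁ (W₂ W₃)): (W₂ W₃): 7×2 by 2×14 → 7×14, cost 7·2·14 = 196; (W₁ (W₂ W₃)): 9×7 by 7×14 → 9×14, cost 9·7·14 = 882; cumulative 1078. Total 1078.
Order ((W₁ W₂) W₃): (W₁ W₂): 9×7 by 7×2 → 9×2, cost 9·7·2 = 126; ((W₁ W₂) W₃): 9×2 by 2×14 → 9×14, cost 9·2·14 = 252; cumulative 378. Total 378.
Minimum: 378.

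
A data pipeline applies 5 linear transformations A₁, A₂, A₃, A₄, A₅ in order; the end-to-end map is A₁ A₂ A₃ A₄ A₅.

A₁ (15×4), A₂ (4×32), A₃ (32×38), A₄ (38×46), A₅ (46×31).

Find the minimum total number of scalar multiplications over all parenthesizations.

Adjacent pairs: A₁A₂ = 15·4·32 = 1920; A₂A₃ = 4·32·38 = 4864; A₃A₄ = 32·38·46 = 55936; A₄A₅ = 38·46·31 = 54188.
Length 3: A₁..A₃: k=1: 0+4864+15·4·38=7144; k=2: 1920+0+15·32·38=20160 → min 7144 | A₂..A₄: k=2: 0+55936+4·32·46=61824; k=3: 4864+0+4·38·46=11856 → min 11856 | A₃..A₅: k=3: 0+54188+32·38·31=91884; k=4: 55936+0+32·46·31=101568 → min 91884.
Length 4: A₁..A₄: k=1: 0+11856+15·4·46=14616; k=2: 1920+55936+15·32·46=79936; k=3: 7144+0+15·38·46=33364 → min 14616 | A₂..A₅: k=2: 0+91884+4·32·31=95852; k=3: 4864+54188+4·38·31=63764; k=4: 11856+0+4·46·31=17560 → min 17560.
Length 5: A₁..A₅: k=1: 0+17560+15·4·31=19420; k=2: 1920+91884+15·32·31=108684; k=3: 7144+54188+15·38·31=79002; k=4: 14616+0+15·46·31=36006 → min 19420.
Optimal order: (A₁ (((A₂ A₃) A₄) A₅)) with cost 19420.

19420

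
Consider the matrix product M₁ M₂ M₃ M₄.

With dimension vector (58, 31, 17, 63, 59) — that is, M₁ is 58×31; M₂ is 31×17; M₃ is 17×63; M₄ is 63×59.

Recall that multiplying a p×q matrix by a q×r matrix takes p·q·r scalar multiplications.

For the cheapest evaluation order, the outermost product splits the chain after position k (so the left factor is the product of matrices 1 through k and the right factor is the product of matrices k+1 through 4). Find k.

Adjacent pairs: M₁M₂ = 58·31·17 = 30566; M₂M₃ = 31·17·63 = 33201; M₃M₄ = 17·63·59 = 63189.
Length 3: M₁..M₃: k=1: 0+33201+58·31·63=146475; k=2: 30566+0+58·17·63=92684 → min 92684 | M₂..M₄: k=2: 0+63189+31·17·59=94282; k=3: 33201+0+31·63·59=148428 → min 94282.
Top-level splits: k=1: (M₁..M₁)·(M₂..M₄) → 0+94282+58·31·59 = 200364; k=2: (M₁..M₂)·(M₃..M₄) → 30566+63189+58·17·59 = 151929; k=3: (M₁..M₃)·(M₄..M₄) → 92684+0+58·63·59 = 308270.
Best split is after M₂, i.e. k = 2.

2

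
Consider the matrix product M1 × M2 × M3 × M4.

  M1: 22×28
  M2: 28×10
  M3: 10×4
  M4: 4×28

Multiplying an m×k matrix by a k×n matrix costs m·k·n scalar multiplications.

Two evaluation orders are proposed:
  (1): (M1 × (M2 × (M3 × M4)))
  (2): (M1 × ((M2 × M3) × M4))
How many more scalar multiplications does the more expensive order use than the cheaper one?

4704

Order (1) = (M1 × (M2 × (M3 × M4))): (M3 × M4): 10×4 by 4×28 → 10×28, cost 10·4·28 = 1120; (M2 × (M3 × M4)): 28×10 by 10×28 → 28×28, cost 28·10·28 = 7840; cumulative 8960; (M1 × (M2 × (M3 × M4))): 22×28 by 28×28 → 22×28, cost 22·28·28 = 17248; cumulative 26208. Total 26208.
Order (2) = (M1 × ((M2 × M3) × M4)): (M2 × M3): 28×10 by 10×4 → 28×4, cost 28·10·4 = 1120; ((M2 × M3) × M4): 28×4 by 4×28 → 28×28, cost 28·4·28 = 3136; cumulative 4256; (M1 × ((M2 × M3) × M4)): 22×28 by 28×28 → 22×28, cost 22·28·28 = 17248; cumulative 21504. Total 21504.
Difference: |26208 − 21504| = 4704.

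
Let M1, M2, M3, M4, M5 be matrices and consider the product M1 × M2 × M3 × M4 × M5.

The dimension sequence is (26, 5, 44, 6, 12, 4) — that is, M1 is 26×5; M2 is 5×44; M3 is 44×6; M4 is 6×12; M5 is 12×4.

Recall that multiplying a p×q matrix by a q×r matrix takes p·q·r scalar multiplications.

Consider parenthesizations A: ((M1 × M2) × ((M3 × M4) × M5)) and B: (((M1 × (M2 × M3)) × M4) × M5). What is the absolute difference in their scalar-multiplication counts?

Order A = ((M1 × M2) × ((M3 × M4) × M5)): (M1 × M2): 26×5 by 5×44 → 26×44, cost 26·5·44 = 5720; (M3 × M4): 44×6 by 6×12 → 44×12, cost 44·6·12 = 3168; ((M3 × M4) × M5): 44×12 by 12×4 → 44×4, cost 44·12·4 = 2112; cumulative 5280; ((M1 × M2) × ((M3 × M4) × M5)): 26×44 by 44×4 → 26×4, cost 26·44·4 = 4576; cumulative 15576. Total 15576.
Order B = (((M1 × (M2 × M3)) × M4) × M5): (M2 × M3): 5×44 by 44×6 → 5×6, cost 5·44·6 = 1320; (M1 × (M2 × M3)): 26×5 by 5×6 → 26×6, cost 26·5·6 = 780; cumulative 2100; ((M1 × (M2 × M3)) × M4): 26×6 by 6×12 → 26×12, cost 26·6·12 = 1872; cumulative 3972; (((M1 × (M2 × M3)) × M4) × M5): 26×12 by 12×4 → 26×4, cost 26·12·4 = 1248; cumulative 5220. Total 5220.
Difference: |15576 − 5220| = 10356.

10356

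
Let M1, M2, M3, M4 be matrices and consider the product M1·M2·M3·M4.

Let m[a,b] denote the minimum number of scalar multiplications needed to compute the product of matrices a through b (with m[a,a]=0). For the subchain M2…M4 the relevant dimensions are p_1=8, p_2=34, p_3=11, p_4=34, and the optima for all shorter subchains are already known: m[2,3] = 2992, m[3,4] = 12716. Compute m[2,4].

m[2,4] = min over k∈[2,3] of m[2,k]+m[k+1,4]+p_{1}·p_k·p_{4}.
k=2: 0 + 12716 + 8·34·34 = 21964; k=3: 2992 + 0 + 8·11·34 = 5984.
Minimum: 5984 at k=3.

5984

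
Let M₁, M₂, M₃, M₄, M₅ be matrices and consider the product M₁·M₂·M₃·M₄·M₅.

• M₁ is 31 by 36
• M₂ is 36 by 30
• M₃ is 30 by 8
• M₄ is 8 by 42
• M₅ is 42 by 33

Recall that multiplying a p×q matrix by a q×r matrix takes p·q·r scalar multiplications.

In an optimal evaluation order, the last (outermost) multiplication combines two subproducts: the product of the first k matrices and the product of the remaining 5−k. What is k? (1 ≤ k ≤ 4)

Adjacent pairs: M₁M₂ = 31·36·30 = 33480; M₂M₃ = 36·30·8 = 8640; M₃M₄ = 30·8·42 = 10080; M₄M₅ = 8·42·33 = 11088.
Length 3: M₁..M₃: k=1: 0+8640+31·36·8=17568; k=2: 33480+0+31·30·8=40920 → min 17568 | M₂..M₄: k=2: 0+10080+36·30·42=55440; k=3: 8640+0+36·8·42=20736 → min 20736 | M₃..M₅: k=3: 0+11088+30·8·33=19008; k=4: 10080+0+30·42·33=51660 → min 19008.
Length 4: M₁..M₄: k=1: 0+20736+31·36·42=67608; k=2: 33480+10080+31·30·42=82620; k=3: 17568+0+31·8·42=27984 → min 27984 | M₂..M₅: k=2: 0+19008+36·30·33=54648; k=3: 8640+11088+36·8·33=29232; k=4: 20736+0+36·42·33=70632 → min 29232.
Top-level splits: k=1: (M₁..M₁)·(M₂..M₅) → 0+29232+31·36·33 = 66060; k=2: (M₁..M₂)·(M₃..M₅) → 33480+19008+31·30·33 = 83178; k=3: (M₁..M₃)·(M₄..M₅) → 17568+11088+31·8·33 = 36840; k=4: (M₁..M₄)·(M₅..M₅) → 27984+0+31·42·33 = 70950.
Best split is after M₃, i.e. k = 3.

3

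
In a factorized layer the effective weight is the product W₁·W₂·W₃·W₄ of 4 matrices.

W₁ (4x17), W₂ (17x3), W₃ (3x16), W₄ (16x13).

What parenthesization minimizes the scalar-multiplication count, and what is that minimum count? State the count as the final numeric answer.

Adjacent pairs: W₁W₂ = 4·17·3 = 204; W₂W₃ = 17·3·16 = 816; W₃W₄ = 3·16·13 = 624.
Length 3: W₁..W₃: k=1: 0+816+4·17·16=1904; k=2: 204+0+4·3·16=396 → min 396 | W₂..W₄: k=2: 0+624+17·3·13=1287; k=3: 816+0+17·16·13=4352 → min 1287.
Length 4: W₁..W₄: k=1: 0+1287+4·17·13=2171; k=2: 204+624+4·3·13=984; k=3: 396+0+4·16·13=1228 → min 984.
Optimal parenthesization: ((W₁·W₂)·(W₃·W₄)) with cost 984.

984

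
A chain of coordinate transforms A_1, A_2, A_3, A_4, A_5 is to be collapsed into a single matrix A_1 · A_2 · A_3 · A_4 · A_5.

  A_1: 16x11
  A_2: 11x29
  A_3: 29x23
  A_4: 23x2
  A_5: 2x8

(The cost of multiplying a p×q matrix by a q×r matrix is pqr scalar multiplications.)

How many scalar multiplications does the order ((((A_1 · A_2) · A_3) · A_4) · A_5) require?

16768

(A_1 · A_2): 16×11 by 11×29 → 16×29, cost 16·11·29 = 5104
((A_1 · A_2) · A_3): 16×29 by 29×23 → 16×23, cost 16·29·23 = 10672; cumulative 15776
(((A_1 · A_2) · A_3) · A_4): 16×23 by 23×2 → 16×2, cost 16·23·2 = 736; cumulative 16512
((((A_1 · A_2) · A_3) · A_4) · A_5): 16×2 by 2×8 → 16×8, cost 16·2·8 = 256; cumulative 16768
Total: 16768 scalar multiplications.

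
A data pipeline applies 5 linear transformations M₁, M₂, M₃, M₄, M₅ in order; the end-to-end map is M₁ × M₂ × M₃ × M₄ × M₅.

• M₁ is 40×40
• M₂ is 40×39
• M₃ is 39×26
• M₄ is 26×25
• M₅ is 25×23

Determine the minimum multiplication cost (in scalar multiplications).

110952

Adjacent pairs: M₁M₂ = 40·40·39 = 62400; M₂M₃ = 40·39·26 = 40560; M₃M₄ = 39·26·25 = 25350; M₄M₅ = 26·25·23 = 14950.
Length 3: M₁..M₃: k=1: 0+40560+40·40·26=82160; k=2: 62400+0+40·39·26=102960 → min 82160 | M₂..M₄: k=2: 0+25350+40·39·25=64350; k=3: 40560+0+40·26·25=66560 → min 64350 | M₃..M₅: k=3: 0+14950+39·26·23=38272; k=4: 25350+0+39·25·23=47775 → min 38272.
Length 4: M₁..M₄: k=1: 0+64350+40·40·25=104350; k=2: 62400+25350+40·39·25=126750; k=3: 82160+0+40·26·25=108160 → min 104350 | M₂..M₅: k=2: 0+38272+40·39·23=74152; k=3: 40560+14950+40·26·23=79430; k=4: 64350+0+40·25·23=87350 → min 74152.
Length 5: M₁..M₅: k=1: 0+74152+40·40·23=110952; k=2: 62400+38272+40·39·23=136552; k=3: 82160+14950+40·26·23=121030; k=4: 104350+0+40·25·23=127350 → min 110952.
Optimal order: (M₁ × (M₂ × (M₃ × (M₄ × M₅)))) with cost 110952.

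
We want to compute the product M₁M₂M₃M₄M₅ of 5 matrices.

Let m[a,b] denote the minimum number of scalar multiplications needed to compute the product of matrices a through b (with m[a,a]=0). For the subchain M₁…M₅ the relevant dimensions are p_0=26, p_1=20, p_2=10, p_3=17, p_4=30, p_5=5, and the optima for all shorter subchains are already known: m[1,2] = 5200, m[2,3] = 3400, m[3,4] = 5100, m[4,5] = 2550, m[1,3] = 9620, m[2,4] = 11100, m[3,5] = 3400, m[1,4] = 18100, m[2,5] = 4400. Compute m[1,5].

7000

m[1,5] = min over k∈[1,4] of m[1,k]+m[k+1,5]+p_{0}·p_k·p_{5}.
k=1: 0 + 4400 + 26·20·5 = 7000; k=2: 5200 + 3400 + 26·10·5 = 9900; k=3: 9620 + 2550 + 26·17·5 = 14380; k=4: 18100 + 0 + 26·30·5 = 22000.
Minimum: 7000 at k=1.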